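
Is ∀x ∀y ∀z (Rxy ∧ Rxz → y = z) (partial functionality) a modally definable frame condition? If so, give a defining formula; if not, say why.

The condition is partial functionality. A defining modal formula is ◇p → □p.
Suppose ◇p→□p is valid. Take Rxy, Rxz and set V(p)={y}. Then ◇p at x, so □p at x, so p at z, i.e. z=y.

Yes — defined by ◇p → □p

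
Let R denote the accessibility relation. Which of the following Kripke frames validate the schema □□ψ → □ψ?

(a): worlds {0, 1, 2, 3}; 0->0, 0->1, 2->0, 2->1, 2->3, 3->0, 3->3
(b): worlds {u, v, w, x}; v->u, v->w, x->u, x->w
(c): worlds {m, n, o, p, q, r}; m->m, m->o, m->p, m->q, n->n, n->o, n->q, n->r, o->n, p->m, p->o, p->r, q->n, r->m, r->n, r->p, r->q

Frame correspondent (Sahlqvist): ∀x ∀y (Rxy → ∃z (Rxz ∧ Rzy)) — i.e. density.
(a): satisfies the condition.
(b): fails — Rxw but no z with Rxz and Rzw.
(c): fails — Rpr but no z with Rpz and Rzr.
Valid on: (a).

(a)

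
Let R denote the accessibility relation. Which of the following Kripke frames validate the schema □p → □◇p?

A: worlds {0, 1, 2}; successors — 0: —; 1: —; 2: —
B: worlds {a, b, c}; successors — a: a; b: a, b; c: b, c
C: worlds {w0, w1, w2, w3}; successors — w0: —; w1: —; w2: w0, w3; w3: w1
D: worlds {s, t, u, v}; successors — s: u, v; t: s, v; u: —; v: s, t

A, B

The schema corresponds to a generalized confluence (Geach) condition: ∀x ∀z (xRz → ∃w (xRw ∧ zRw)).
A: satisfies the condition.
B: satisfies the condition.
C: fails — w2Rw0 but no w with w2Rw and w0Rw.
D: fails — sRu but no w with sRw and uRw.
Valid on: A, B.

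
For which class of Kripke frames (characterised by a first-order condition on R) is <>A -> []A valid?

partial functionality

This schema is the CD axiom.
Its frame correspondent is partial functionality — forall x forall y forall z (Rxy & Rxz -> y = z).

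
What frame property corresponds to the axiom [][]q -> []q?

This is the C4 axiom.
Its frame correspondent is density — forall x forall y (Rxy -> exists z (Rxz & Rzy)).

density: forall x forall y (Rxy -> exists z (Rxz & Rzy))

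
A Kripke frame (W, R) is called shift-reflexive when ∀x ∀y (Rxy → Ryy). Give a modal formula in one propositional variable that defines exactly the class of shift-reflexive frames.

This is shift-reflexivity; the standard corresponding axiom is T□: □(□q → q).
Suppose □(□q→q) is valid. Take Rxy and set V(q)={w : Ryw}. Then at y, □q holds; since □(□q→q) at x, □q→q at y, so q at y, i.e. Ryy.

□(□q → q)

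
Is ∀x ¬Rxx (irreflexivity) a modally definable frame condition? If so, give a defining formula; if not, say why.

Not modally definable

Modal frame validity is preserved under surjective bounded morphisms.
The 2-cycle (worlds w0,w1 with w0→w1→w0) is irreflexive, and the map sending every world to a single reflexive point • is a surjective bounded morphism (forth: every edge maps to (•,•); back: every world has a successor). So any modal formula valid on the 2-cycle is also valid on the reflexive point, which is not irreflexive.
So no modal formula (or set of formulas) defines exactly the irreflexive frames.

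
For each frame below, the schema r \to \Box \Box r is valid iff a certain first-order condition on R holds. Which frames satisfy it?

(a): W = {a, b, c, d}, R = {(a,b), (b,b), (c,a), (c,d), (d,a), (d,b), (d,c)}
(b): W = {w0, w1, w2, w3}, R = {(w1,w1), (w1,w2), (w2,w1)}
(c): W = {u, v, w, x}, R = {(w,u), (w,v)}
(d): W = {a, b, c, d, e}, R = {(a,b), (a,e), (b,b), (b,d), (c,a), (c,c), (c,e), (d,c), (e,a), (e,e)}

This is the axiom for a generalized confluence (Geach) condition; its first-order frame correspondent is \forall x \forall z (x R^2 z \to \exists w (x = w \wedge z = w)).
(a): fails — aR²b but a ≠ b.
(b): fails — w1R²w2 but w1 ≠ w2.
(c): satisfies the condition.
(d): fails — aR²b but a ≠ b.
Valid on: (c).

(c)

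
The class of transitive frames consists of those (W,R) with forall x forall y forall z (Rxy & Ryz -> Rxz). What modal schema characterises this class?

□r → □□r

This is transitivity; the standard corresponding axiom is 4: □r → □□r.
Suppose □r→□□r is valid. Take Rxy, Ryz and set V(r)={w : Rxw}. Then □r at x, so □□r at x, so □r at y, so r at z, i.e. Rxz.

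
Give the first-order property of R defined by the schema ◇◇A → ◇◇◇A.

∀x ∀y (xR²y → ∃w (y = w ∧ xR³w))

This is a Sahlqvist (Geach-type) schema ◇^2□^0A → □^0◇^3A.
First-order correspondent: ∀x ∀y (xR²y → ∃w (y = w ∧ xR³w)).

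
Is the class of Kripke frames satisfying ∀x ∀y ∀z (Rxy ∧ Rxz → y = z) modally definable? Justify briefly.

The condition is partial functionality. A defining modal formula is ◇r → □r.
Suppose ◇r→□r is valid. Take Rxy, Rxz and set V(r)={y}. Then ◇r at x, so □r at x, so r at z, i.e. z=y.

Yes, by ◇r → □r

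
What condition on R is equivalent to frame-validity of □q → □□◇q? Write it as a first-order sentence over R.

This is a Sahlqvist (Geach-type) schema ◇^0□^1q → □^2◇^1q.
Minimal-valuation argument: fix x; take any y with xR^0y and any z with xR^2z. Set V(q) to the set of worlds R-reachable from y in exactly 1 step. Then □^1q holds at y, so the antecedent holds at x; validity forces ◇^1q at z, giving a w with zR^1w and yR^1w.
First-order correspondent: ∀x ∀z (xR²z → ∃w (xRw ∧ zRw)).

∀x ∀z (xR²z → ∃w (xRw ∧ zRw))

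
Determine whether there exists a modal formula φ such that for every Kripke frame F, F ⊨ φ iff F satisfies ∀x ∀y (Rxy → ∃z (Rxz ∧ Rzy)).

The condition is density. A defining modal formula is □□q → □q.

Yes, by □□q → □q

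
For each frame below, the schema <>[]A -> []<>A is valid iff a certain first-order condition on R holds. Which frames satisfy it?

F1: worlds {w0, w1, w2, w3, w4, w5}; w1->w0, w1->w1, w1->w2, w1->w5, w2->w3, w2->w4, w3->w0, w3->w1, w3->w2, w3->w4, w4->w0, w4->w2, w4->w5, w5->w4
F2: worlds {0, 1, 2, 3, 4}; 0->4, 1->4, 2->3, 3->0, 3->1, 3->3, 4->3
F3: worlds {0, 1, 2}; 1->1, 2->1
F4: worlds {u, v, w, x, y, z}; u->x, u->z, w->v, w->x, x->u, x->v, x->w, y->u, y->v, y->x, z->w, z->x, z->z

This is the axiom for convergence; its first-order frame correspondent is forall x forall y forall z (Rxy & Rxz -> exists w (Ryw & Rzw)).
F1: fails — Rw1w5 and Rw1w1 but w5 and w1 have no common successor.
F2: fails — R31 and R33 but 1 and 3 have no common successor.
F3: ✓.
F4: fails — Rwx and Rwv but x and v have no common successor.

F3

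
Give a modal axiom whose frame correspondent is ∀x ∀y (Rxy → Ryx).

r → □◇r

A defining formula is r → □◇r (the B axiom).
Suppose r→□◇r is valid. Take Rxy and set V(r)={x}. Then r at x, so □◇r at x, so ◇r at y, so some z with Ryz has r; z=x, i.e. Ryx.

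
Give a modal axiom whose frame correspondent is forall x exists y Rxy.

□ψ → ◇ψ

This is seriality; the standard corresponding axiom is D: □ψ → ◇ψ.
Suppose □ψ→◇ψ is valid. At any x set V(ψ)=W. Then □ψ at x, so ◇ψ at x, so x has a successor.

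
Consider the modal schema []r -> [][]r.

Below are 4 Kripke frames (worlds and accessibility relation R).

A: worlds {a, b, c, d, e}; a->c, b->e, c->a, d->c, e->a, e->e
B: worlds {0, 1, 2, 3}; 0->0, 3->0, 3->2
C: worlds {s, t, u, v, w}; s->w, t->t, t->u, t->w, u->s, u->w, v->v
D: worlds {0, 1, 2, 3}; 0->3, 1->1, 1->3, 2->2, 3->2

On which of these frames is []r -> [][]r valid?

B

Frame correspondent (Sahlqvist): forall x forall y forall z (Rxy & Ryz -> Rxz) — i.e. transitivity.
A: fails — Rdc and Rca but not Rda.
B: satisfies the condition.
C: fails — Rtu and Rus but not Rts.
D: fails — R03 and R32 but not R02.
Valid on: B.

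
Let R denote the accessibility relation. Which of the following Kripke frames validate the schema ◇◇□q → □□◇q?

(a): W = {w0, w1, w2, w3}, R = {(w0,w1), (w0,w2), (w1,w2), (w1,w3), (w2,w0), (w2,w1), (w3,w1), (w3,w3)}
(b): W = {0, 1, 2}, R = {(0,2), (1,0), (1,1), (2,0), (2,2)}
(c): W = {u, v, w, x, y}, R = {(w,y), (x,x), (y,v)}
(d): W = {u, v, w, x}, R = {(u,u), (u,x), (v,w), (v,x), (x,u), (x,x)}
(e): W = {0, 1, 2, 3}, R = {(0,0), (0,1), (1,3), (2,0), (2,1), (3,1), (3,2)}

Frame correspondent (Sahlqvist): ∀x ∀y ∀z ((xR²y ∧ xR²z) → ∃w (yRw ∧ zRw)) — i.e. a generalized confluence (Geach) condition.
(a): fails — w0R²w1, w0R²w2 but no w with w1Rw and w2Rw.
(b): fails — 1R²0, 1R²1 but no w with 0Rw and 1Rw.
(c): fails — wR²v, wR²v but no t with vRt and vRt.
(d): satisfies the condition.
(e): fails — 0R²0, 0R²1 but no w with 0Rw and 1Rw.

(d)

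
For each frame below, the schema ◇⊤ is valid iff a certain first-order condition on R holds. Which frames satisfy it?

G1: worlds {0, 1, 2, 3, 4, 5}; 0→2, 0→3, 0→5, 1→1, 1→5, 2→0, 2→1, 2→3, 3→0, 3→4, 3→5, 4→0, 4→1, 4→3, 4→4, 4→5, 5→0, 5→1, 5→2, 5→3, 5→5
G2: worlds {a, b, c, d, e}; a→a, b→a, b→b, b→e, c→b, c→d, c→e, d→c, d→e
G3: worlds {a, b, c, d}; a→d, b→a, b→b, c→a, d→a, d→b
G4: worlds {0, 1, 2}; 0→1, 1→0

G1, G3

This is the axiom for seriality; its first-order frame correspondent is ∀x ∃y Rxy.
G1: holds.
G2: fails — world e has no successor.
G3: holds.
G4: fails — world 2 has no successor.
Valid on: G1, G3.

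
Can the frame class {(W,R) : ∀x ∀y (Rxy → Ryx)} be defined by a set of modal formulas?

The condition is symmetry. A defining modal formula is q → □◇q.
Suppose q→□◇q is valid. Take Rxy and set V(q)={x}. Then q at x, so □◇q at x, so ◇q at y, so some z with Ryz has q; z=x, i.e. Ryx.

Definable; q → □◇q defines it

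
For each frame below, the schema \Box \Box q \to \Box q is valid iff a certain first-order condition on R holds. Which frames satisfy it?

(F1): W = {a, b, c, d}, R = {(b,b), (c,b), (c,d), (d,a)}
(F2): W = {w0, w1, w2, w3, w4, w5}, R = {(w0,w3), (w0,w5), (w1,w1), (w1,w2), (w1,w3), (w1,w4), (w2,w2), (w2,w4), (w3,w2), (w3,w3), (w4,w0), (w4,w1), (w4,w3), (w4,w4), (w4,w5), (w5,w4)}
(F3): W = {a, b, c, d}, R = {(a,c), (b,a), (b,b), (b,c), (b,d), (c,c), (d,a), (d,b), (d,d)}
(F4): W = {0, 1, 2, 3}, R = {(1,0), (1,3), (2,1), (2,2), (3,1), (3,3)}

(F3)

The schema corresponds to density: \forall x \forall y (Rxy \to \exists z (Rxz \wedge Rzy)).
(F1): fails — Rda but no z with Rdz and Rza.
(F2): fails — Rw0w5 but no z with Rw0z and Rzw5.
(F3): condition met.
(F4): fails — R10 but no z with R1z and Rz0.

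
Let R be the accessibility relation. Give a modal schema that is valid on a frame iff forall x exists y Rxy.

□q → ◇q

A defining formula is □q → ◇q (the D axiom).
Suppose □q→◇q is valid. At any x set V(q)=W. Then □q at x, so ◇q at x, so x has a successor.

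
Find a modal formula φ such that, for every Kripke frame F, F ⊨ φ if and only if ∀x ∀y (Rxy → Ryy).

□(□s → s)

This is shift-reflexivity; the standard corresponding axiom is T□: □(□s → s).
Suppose □(□s→s) is valid. Take Rxy and set V(s)={w : Ryw}. Then at y, □s holds; since □(□s→s) at x, □s→s at y, so s at y, i.e. Ryy.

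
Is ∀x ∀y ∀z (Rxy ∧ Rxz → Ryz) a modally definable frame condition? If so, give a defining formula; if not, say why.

The condition is the Euclidean property. A defining modal formula is ◇q → □◇q.

Yes, by ◇q → □◇q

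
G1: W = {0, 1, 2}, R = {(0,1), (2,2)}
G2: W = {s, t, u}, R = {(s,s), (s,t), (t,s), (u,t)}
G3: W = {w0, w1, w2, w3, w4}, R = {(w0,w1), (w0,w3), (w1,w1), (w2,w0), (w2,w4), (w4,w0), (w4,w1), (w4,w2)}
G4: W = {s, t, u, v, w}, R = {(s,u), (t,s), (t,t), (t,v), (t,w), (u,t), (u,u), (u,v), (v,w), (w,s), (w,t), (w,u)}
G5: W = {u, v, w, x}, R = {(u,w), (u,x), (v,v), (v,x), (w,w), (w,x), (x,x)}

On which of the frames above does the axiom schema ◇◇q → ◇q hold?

G1, G5

Frame correspondent (Sahlqvist): ∀x ∀y ∀z (Rxy ∧ Ryz → Rxz) — i.e. transitivity.
G1: ✓.
G2: fails — Rts and Rst but not Rtt.
G3: fails — Rw2w4 and Rw4w1 but not Rw2w1.
G4: fails — Ruv and Rvw but not Ruw.
G5: ✓.
Valid on: G1, G5.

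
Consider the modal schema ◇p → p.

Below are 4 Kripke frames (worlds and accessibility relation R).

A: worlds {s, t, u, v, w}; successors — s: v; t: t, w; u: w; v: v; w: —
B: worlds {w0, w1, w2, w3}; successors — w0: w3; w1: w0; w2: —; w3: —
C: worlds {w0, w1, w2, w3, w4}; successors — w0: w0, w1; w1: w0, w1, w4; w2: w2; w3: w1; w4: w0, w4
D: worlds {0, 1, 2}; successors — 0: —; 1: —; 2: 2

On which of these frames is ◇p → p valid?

Frame correspondent (Sahlqvist): ∀x ∀y (xRy → ∃w (y = w ∧ x = w)) — i.e. a generalized confluence (Geach) condition.
A: fails — sRv but v ≠ s.
B: fails — w0Rw3 but w3 ≠ w0.
C: fails — w0Rw1 but w1 ≠ w0.
D: condition met.
Valid on: D.

D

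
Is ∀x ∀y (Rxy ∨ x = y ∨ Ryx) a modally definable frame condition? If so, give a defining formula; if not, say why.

No

Any modally definable frame class is closed under disjoint unions.
Take 3 disjoint single-world reflexive frames: each is trivially connected, but their disjoint union has 3 worlds with no edge between distinct components, so it is not connected.
So the class is not modally definable.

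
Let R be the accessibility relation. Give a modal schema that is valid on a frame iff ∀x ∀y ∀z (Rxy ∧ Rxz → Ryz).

The condition is the Euclidean property. The 5 schema ◇ψ → □◇ψ defines it.
Suppose ◇ψ→□◇ψ is valid. Take Rxy, Rxz and set V(ψ)={y}. Then ◇ψ at x, so □◇ψ at x, so ◇ψ at z, so some w with Rzw has ψ; w=y, i.e. Rzy. By symmetry of the argument, Ryz.

◇ψ → □◇ψ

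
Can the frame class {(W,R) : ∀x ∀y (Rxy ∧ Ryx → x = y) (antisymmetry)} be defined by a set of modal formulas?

Modal frame validity is preserved under surjective bounded morphisms.
The 8-cycle (worlds s,t,u,v,w,x,y,z with s→t→u→v→w→x→y→z→s) is antisymmetric. Sending even-indexed worlds to • and odd-indexed worlds to ∘ is a surjective bounded morphism onto the two-world frame with •↔∘, which is not antisymmetric.
Hence antisymmetry is not modally definable.

No — not modally definable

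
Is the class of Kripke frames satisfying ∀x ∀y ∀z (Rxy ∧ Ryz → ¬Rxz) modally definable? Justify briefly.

Modal frame validity is preserved under surjective bounded morphisms.
The 5-cycle (worlds 0,1,2,3,4 with 0→1→2→3→4→0) is intransitive. Mapping every world to a single reflexive point • is a surjective bounded morphism; the reflexive point is not intransitive (R••∧R•• but R••).
So no modal formula (or set of formulas) defines exactly the intransitive frames.

No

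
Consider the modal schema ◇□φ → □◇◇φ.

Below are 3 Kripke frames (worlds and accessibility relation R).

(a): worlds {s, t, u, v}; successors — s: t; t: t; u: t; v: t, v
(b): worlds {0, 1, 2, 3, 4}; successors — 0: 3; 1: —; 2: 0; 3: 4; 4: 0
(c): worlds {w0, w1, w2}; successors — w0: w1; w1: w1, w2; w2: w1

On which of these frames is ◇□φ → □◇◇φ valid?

This is the axiom for a generalized confluence (Geach) condition; its first-order frame correspondent is ∀x ∀y ∀z ((xRy ∧ xRz) → ∃w (yRw ∧ zR²w)).
(a): ✓.
(b): fails — 0R3, 0R3 but no w with 3Rw and 3R²w.
(c): ✓.
Valid on: (a), (c).

(a), (c)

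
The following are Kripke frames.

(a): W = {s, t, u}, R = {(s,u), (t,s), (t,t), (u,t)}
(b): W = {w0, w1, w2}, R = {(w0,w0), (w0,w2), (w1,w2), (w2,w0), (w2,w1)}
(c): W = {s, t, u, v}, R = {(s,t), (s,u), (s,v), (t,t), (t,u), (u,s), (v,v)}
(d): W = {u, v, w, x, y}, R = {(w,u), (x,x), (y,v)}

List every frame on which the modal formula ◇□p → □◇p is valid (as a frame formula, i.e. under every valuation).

(b)

This is the axiom for convergence; its first-order frame correspondent is ∀x ∀y ∀z (Rxy ∧ Rxz → ∃w (Ryw ∧ Rzw)).
(a): fails — Rts and Rtt but s and t have no common successor.
(b): condition met.
(c): fails — Rsv and Rsu but v and u have no common successor.
(d): fails — Rwu and Rwu but u and u have no common successor.
Valid on: (b).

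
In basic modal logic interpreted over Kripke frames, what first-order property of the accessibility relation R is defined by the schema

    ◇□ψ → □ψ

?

This is frame-equivalent to ◇ψ → □◇ψ (substitute ¬ψ for ψ and contrapose).
Suppose ◇ψ→□◇ψ is valid. Take Rxy, Rxz and set V(ψ)={y}. Then ◇ψ at x, so □◇ψ at x, so ◇ψ at z, so some w with Rzw has ψ; w=y, i.e. Rzy. By symmetry of the argument, Ryz.
The converse is a direct semantic check.
Frame condition: ∀x ∀y ∀z (Rxy ∧ Rxz → Ryz).

The Euclidean property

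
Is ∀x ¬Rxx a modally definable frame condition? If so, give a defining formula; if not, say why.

Any modally definable frame class is closed under surjective bounded morphisms.
The 2-cycle (worlds s,t with s→t→s) is irreflexive, and the map sending every world to a single reflexive point • is a surjective bounded morphism (forth: every edge maps to (•,•); back: every world has a successor). So any modal formula valid on the 2-cycle is also valid on the reflexive point, which is not irreflexive.
Hence irreflexivity is not modally definable.

No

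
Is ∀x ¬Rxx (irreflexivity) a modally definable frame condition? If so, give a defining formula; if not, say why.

Modal frame validity is preserved under surjective bounded morphisms.
The 3-cycle (worlds 0,1,2 with 0→1→2→0) is irreflexive, and the map sending every world to a single reflexive point • is a surjective bounded morphism (forth: every edge maps to (•,•); back: every world has a successor). So any modal formula valid on the 3-cycle is also valid on the reflexive point, which is not irreflexive.
So no modal formula (or set of formulas) defines exactly the irreflexive frames.

No — not modally definable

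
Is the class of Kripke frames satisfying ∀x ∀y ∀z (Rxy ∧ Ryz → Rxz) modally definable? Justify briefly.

The condition is transitivity. A defining modal formula is □q → □□q.
Suppose □q→□□q is valid. Take Rxy, Ryz and set V(q)={w : Rxw}. Then □q at x, so □□q at x, so □q at y, so q at z, i.e. Rxz.

Yes — defined by □q → □□q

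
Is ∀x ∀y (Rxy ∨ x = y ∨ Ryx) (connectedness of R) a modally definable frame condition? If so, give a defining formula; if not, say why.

Modal frame validity is preserved under disjoint unions.
Take 4 disjoint single-world reflexive frames: each is trivially connected, but their disjoint union has 4 worlds with no edge between distinct components, so it is not connected.
Hence connectedness of R is not modally definable.

No — not modally definable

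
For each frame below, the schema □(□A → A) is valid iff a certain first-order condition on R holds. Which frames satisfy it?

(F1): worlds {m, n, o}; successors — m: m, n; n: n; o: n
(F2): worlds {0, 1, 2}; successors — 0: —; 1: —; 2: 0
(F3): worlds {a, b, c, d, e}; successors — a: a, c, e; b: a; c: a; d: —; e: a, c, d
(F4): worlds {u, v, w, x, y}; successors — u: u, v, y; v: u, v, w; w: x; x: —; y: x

(F1)

Frame correspondent (Sahlqvist): ∀x ∀y (Rxy → Ryy) — i.e. shift-reflexivity.
(F1): ✓.
(F2): fails — R20 but not R00.
(F3): fails — Rae but not Ree.
(F4): fails — Ryx but not Rxx.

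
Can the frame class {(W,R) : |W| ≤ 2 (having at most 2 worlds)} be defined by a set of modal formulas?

If a class were modally definable it would be closed under disjoint unions (Goldblatt–Thomason).
Any modal formula valid on each of 3 disjoint one-world frames is valid on their disjoint union (validity is preserved under disjoint unions). Each one-world frame has |W|=1≤2, but the union has |W|=3.
So no modal formula (or set of formulas) defines exactly the |W|≤2 frames.

Not modally definable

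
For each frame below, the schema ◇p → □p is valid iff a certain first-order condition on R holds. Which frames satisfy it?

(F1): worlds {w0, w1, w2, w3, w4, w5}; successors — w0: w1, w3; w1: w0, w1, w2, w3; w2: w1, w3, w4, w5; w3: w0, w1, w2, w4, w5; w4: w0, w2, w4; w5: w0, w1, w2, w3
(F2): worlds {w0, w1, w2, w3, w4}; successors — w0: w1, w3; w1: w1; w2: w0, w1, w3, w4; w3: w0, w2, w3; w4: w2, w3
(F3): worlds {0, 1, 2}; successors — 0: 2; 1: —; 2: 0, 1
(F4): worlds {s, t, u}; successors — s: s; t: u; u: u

This is the axiom for partial functionality; its first-order frame correspondent is ∀x ∀y ∀z (Rxy ∧ Rxz → y = z).
(F1): fails — w0 sees both w1 and w3.
(F2): fails — w0 sees both w1 and w3.
(F3): fails — 2 sees both 0 and 1.
(F4): ✓.
Valid on: (F4).

(F4)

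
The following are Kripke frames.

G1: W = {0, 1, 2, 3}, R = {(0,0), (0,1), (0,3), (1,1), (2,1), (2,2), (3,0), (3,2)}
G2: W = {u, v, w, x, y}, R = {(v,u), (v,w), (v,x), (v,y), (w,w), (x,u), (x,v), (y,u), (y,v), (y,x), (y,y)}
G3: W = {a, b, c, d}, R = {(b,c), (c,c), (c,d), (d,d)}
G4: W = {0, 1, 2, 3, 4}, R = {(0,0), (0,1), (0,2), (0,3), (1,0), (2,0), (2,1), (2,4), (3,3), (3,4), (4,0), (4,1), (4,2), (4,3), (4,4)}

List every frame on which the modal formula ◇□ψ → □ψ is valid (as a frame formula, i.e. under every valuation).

The schema corresponds to the Euclidean property: ∀x ∀y ∀z (Rxy ∧ Rxz → Ryz).
G1: fails — R01 and R00 but not R10.
G2: fails — Rvw and Rvu but not Rwu.
G3: fails — Rcd and Rcc but not Rdc.
G4: fails — R02 and R02 but not R22.
Valid on no frame.

none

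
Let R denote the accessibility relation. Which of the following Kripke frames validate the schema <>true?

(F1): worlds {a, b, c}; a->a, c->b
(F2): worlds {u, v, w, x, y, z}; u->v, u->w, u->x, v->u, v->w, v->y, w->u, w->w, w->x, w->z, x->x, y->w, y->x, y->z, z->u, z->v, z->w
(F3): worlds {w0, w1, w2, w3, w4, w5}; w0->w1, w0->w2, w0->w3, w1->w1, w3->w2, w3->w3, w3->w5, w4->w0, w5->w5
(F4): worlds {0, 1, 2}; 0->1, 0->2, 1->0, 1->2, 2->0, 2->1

Frame correspondent (Sahlqvist): forall x exists y Rxy — i.e. seriality.
(F1): fails — world b has no successor.
(F2): satisfies the condition.
(F3): fails — world w2 has no successor.
(F4): satisfies the condition.
Valid on: (F2), (F4).

(F2), (F4)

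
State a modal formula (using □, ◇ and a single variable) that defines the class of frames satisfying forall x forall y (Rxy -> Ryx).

A defining formula is r → □◇r (the B axiom).
Suppose r→□◇r is valid. Take Rxy and set V(r)={x}. Then r at x, so □◇r at x, so ◇r at y, so some z with Ryz has r; z=x, i.e. Ryx.

r → □◇r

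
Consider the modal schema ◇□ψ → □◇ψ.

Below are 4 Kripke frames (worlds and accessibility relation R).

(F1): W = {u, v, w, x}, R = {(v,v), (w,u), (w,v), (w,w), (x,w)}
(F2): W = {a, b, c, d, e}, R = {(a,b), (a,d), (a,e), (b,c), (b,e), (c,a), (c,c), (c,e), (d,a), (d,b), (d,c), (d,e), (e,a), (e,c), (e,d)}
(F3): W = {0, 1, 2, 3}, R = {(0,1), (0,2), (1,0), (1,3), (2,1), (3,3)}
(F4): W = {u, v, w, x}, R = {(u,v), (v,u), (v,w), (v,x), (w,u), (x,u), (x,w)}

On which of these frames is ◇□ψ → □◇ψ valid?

Frame correspondent (Sahlqvist): ∀x ∀y ∀z (Rxy ∧ Rxz → ∃w (Ryw ∧ Rzw)) — i.e. convergence.
(F1): fails — Rww and Rwu but w and u have no common successor.
(F2): ✓.
(F3): fails — R02 and R01 but 2 and 1 have no common successor.
(F4): fails — Rvw and Rvu but w and u have no common successor.
Valid on: (F2).

(F2)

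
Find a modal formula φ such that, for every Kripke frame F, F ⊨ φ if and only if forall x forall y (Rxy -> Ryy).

□(□r → r)

A defining formula is □(□r → r) (the T□ axiom).
Suppose □(□r→r) is valid. Take Rxy and set V(r)={w : Ryw}. Then at y, □r holds; since □(□r→r) at x, □r→r at y, so r at y, i.e. Ryy.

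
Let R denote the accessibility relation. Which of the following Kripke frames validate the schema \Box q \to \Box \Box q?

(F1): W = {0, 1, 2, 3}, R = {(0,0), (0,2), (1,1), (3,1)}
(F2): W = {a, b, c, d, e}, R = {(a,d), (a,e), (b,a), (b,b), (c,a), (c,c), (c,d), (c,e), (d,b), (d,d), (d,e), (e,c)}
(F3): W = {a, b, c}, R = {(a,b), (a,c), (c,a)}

(F1)

The schema corresponds to transitivity: \forall x \forall y \forall z (Rxy \wedge Ryz \to Rxz).
(F1): satisfies the condition.
(F2): fails — Rcd and Rdb but not Rcb.
(F3): fails — Rac and Rca but not Raa.
Valid on: (F1).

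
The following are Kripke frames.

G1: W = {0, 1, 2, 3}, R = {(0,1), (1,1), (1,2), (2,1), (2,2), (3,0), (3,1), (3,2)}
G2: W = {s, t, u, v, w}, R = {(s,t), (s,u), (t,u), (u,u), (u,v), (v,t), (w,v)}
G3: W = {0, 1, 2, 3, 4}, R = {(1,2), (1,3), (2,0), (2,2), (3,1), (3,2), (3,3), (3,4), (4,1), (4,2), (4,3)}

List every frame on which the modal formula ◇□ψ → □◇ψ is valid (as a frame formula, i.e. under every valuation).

G1

The schema corresponds to convergence: ∀x ∀y ∀z (Rxy ∧ Rxz → ∃w (Ryw ∧ Rzw)).
G1: condition met.
G2: fails — Ruv and Ruu but v and u have no common successor.
G3: fails — R20 and R20 but 0 and 0 have no common successor.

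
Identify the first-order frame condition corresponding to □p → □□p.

This schema is the 4 axiom.
Its frame correspondent is transitivity — ∀x ∀y ∀z (Rxy ∧ Ryz → Rxz).

transitivity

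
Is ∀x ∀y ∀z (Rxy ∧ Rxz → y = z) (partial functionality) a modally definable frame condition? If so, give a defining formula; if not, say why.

Yes — defined by ◇q → □q

Yes: it is partial functionality, defined by the CD schema ◇q → □q.
Suppose ◇q→□q is valid. Take Rxy, Rxz and set V(q)={y}. Then ◇q at x, so □q at x, so q at z, i.e. z=y.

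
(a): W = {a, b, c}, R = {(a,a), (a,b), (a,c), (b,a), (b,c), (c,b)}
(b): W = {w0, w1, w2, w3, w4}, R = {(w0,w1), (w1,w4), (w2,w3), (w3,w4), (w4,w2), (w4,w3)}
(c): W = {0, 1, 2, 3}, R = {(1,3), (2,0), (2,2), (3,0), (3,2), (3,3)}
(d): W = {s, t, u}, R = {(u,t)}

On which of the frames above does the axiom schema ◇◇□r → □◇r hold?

(d)

Frame correspondent (Sahlqvist): ∀x ∀y ∀z ((xR²y ∧ xRz) → ∃w (yRw ∧ zRw)) — i.e. a generalized confluence (Geach) condition.
(a): fails — aR²b, aRc but no w with bRw and cRw.
(b): fails — w0R²w4, w0Rw1 but no w with w4Rw and w1Rw.
(c): fails — 1R²0, 1R3 but no w with 0Rw and 3Rw.
(d): condition met.
Valid on: (d).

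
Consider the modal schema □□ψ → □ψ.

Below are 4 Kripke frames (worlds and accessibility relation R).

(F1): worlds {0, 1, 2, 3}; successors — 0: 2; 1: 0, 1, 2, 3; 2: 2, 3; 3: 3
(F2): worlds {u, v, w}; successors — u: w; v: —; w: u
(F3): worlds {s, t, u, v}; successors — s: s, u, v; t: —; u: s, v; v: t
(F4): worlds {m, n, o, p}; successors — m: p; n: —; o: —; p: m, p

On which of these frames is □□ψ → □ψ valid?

(F1), (F4)

This is the axiom for density; its first-order frame correspondent is ∀x ∀y (Rxy → ∃z (Rxz ∧ Rzy)).
(F1): holds.
(F2): fails — Rwu but no z with Rwz and Rzu.
(F3): fails — Rvt but no z with Rvz and Rzt.
(F4): holds.
Valid on: (F1), (F4).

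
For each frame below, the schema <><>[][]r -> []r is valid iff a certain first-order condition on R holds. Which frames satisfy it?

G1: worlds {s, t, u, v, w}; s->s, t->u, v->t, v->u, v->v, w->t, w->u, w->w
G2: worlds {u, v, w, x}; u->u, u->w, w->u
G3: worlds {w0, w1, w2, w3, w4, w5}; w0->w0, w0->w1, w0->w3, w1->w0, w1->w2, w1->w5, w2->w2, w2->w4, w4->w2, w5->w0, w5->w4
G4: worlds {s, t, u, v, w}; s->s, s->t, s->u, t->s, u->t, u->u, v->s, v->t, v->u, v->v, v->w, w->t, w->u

G2

Frame correspondent (Sahlqvist): forall x forall y forall z ((x R^2 y & xRz) -> exists w (y R^2 w & z = w)) — i.e. a generalized confluence (Geach) condition.
G1: fails — vR²t, vRt but no w* with tR²w* and t=w*.
G2: holds.
G3: fails — w0R²w2, w0Rw0 but no w with w2R²w and w0=w.
G4: fails — vR²s, vRv but no w* with sR²w* and v=w*.
Valid on: G2.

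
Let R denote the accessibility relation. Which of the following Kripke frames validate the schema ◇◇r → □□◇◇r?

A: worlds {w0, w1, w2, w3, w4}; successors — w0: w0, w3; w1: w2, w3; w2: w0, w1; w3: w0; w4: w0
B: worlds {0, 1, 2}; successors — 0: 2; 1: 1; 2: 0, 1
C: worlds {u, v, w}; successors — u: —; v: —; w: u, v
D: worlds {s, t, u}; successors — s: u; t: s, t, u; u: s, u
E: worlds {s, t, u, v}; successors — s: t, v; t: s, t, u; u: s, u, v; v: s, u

This is the axiom for a generalized confluence (Geach) condition; its first-order frame correspondent is ∀x ∀y ∀z ((xR²y ∧ xR²z) → ∃w (y = w ∧ zR²w)).
A: fails — w1R²w1, w1R²w0 but no w with w1=w and w0R²w.
B: fails — 0R²0, 0R²1 but no w with 0=w and 1R²w.
C: satisfies the condition.
D: fails — tR²t, tR²s but no w with t=w and sR²w.
E: fails — tR²v, tR²s but no w with v=w and sR²w.
Valid on: C.

C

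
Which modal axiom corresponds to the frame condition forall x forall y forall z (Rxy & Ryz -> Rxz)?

A defining formula is □q → □□q (the 4 axiom).

□q → □□q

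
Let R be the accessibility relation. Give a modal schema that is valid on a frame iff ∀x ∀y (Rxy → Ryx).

The condition is symmetry. The B schema s → □◇s defines it.
Suppose s→□◇s is valid. Take Rxy and set V(s)={x}. Then s at x, so □◇s at x, so ◇s at y, so some z with Ryz has s; z=x, i.e. Ryx.

s → □◇s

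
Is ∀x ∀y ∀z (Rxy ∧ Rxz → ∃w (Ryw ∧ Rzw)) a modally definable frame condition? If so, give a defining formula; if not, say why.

The condition is convergence. A defining modal formula is ◇□q → □◇q.
Suppose ◇□q→□◇q is valid. Take Rxy, Rxz and set V(q)={w : Ryw}. Then □q at y so ◇□q at x, so □◇q at x, so ◇q at z, giving w with Rzw and Ryw.

Definable; ◇□q → □◇q defines it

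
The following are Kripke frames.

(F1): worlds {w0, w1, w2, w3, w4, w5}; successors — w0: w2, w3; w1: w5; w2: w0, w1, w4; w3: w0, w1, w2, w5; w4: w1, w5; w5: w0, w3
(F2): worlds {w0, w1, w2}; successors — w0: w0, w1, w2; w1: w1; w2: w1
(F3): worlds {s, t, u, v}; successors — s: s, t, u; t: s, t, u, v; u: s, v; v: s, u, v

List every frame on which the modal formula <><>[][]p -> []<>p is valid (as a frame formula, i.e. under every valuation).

(F2), (F3)

This is the axiom for a generalized confluence (Geach) condition; its first-order frame correspondent is forall x forall y forall z ((x R^2 y & xRz) -> exists w (y R^2 w & zRw)).
(F1): fails — w2R²w1, w2Rw1 but no w with w1R²w and w1Rw.
(F2): holds.
(F3): holds.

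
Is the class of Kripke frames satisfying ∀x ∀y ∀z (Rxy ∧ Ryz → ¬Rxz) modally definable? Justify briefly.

Modal frame validity is preserved under surjective bounded morphisms.
The 5-cycle (worlds a,b,c,d,e with a→b→c→d→e→a) is intransitive. Mapping every world to a single reflexive point • is a surjective bounded morphism; the reflexive point is not intransitive (R••∧R•• but R••).
Hence intransitivity is not modally definable.

No — not modally definable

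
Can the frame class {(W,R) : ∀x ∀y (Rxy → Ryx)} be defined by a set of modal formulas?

Yes — defined by q → □◇q

Yes: it is symmetry, defined by the B schema q → □◇q.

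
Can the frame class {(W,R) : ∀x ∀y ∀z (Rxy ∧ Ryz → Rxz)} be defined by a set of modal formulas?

Definable; □q → □□q defines it

Yes: it is transitivity, defined by the 4 schema □q → □□q.
Suppose □q→□□q is valid. Take Rxy, Ryz and set V(q)={w : Rxw}. Then □q at x, so □□q at x, so □q at y, so q at z, i.e. Rxz.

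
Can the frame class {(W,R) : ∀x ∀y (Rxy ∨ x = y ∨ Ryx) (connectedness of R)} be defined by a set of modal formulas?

Modal frame validity is preserved under disjoint unions.
Take 3 disjoint single-world reflexive frames: each is trivially connected, but their disjoint union has 3 worlds with no edge between distinct components, so it is not connected.
So the class is not modally definable.

Not definable by any modal formula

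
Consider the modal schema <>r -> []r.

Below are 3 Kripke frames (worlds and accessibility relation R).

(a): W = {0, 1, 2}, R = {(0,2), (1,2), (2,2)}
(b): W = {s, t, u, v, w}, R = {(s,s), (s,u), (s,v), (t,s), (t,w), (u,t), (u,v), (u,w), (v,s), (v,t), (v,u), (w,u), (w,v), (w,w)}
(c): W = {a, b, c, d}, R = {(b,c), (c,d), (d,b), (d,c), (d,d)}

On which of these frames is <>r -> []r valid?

Frame correspondent (Sahlqvist): forall x forall y forall z (Rxy & Rxz -> y = z) — i.e. partial functionality.
(a): condition met.
(b): fails — s sees both s and u.
(c): fails — d sees both b and c.
Valid on: (a).

(a)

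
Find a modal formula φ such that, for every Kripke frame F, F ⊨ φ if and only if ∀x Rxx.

□q → q

This is reflexivity; the standard corresponding axiom is T: □q → q.
Suppose □q→q is valid. At any x set V(q)={w : Rxw}. Then □q holds at x, so q holds at x, i.e. Rxx.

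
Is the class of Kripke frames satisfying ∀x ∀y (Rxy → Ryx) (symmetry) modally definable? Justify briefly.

Yes: it is symmetry, defined by the B schema p → □◇p.
Suppose p→□◇p is valid. Take Rxy and set V(p)={x}. Then p at x, so □◇p at x, so ◇p at y, so some z with Ryz has p; z=x, i.e. Ryx.

Definable; p → □◇p defines it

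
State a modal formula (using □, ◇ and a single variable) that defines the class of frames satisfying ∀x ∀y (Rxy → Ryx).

q → □◇q

A defining formula is q → □◇q (the B axiom).
Suppose q→□◇q is valid. Take Rxy and set V(q)={x}. Then q at x, so □◇q at x, so ◇q at y, so some z with Ryz has q; z=x, i.e. Ryx.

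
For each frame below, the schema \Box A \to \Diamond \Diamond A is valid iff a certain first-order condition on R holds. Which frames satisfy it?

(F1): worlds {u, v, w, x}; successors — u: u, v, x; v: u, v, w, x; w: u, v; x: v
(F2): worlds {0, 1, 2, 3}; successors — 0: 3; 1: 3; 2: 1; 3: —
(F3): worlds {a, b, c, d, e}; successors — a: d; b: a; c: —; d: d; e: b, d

(F1)

This is the axiom for a generalized confluence (Geach) condition; its first-order frame correspondent is \forall x \exists w (xRw \wedge x R^2 w).
(F1): satisfies the condition.
(F2): fails — at 0 but no w with 0Rw and 0R²w.
(F3): fails — at b but no w with bRw and bR²w.
Valid on: (F1).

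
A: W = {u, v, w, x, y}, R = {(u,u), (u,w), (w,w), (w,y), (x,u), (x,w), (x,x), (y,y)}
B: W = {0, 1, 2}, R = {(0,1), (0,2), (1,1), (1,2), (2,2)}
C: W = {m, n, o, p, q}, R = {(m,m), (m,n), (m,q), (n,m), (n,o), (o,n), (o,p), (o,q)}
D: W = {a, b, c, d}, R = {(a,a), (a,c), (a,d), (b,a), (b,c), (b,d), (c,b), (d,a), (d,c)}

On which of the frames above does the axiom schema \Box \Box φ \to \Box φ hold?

This is the axiom for density; its first-order frame correspondent is \forall x \forall y (Rxy \to \exists z (Rxz \wedge Rzy)).
A: satisfies the condition.
B: satisfies the condition.
C: fails — Ron but no z with Roz and Rzn.
D: fails — Rcb but no z with Rcz and Rzb.

A, B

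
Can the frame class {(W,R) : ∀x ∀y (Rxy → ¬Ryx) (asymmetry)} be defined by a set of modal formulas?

Not definable by any modal formula

Modal frame validity is preserved under surjective bounded morphisms.
The 4-cycle (worlds w0,w1,w2,w3 with w0→w1→w2→w3→w0) is asymmetric. Mapping every world to a single reflexive point • is a surjective bounded morphism, and the reflexive point is not asymmetric (R•• but asymmetry requires ¬R••).
So the class is not modally definable.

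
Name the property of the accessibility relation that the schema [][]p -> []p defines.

This is the C4 axiom.
Its frame correspondent is density — forall x forall y (Rxy -> exists z (Rxz & Rzy)).

density: forall x forall y (Rxy -> exists z (Rxz & Rzy))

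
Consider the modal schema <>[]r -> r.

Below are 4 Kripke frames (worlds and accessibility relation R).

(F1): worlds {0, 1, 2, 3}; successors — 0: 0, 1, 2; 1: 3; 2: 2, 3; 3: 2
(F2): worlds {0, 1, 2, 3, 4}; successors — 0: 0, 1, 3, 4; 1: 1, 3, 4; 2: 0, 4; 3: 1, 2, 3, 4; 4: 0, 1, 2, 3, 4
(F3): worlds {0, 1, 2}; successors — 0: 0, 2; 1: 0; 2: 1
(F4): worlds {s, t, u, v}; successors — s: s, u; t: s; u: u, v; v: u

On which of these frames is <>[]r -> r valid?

This is the axiom for a generalized confluence (Geach) condition; its first-order frame correspondent is forall x forall y (xRy -> exists w (yRw & x = w)).
(F1): fails — 0R1 but no w with 1Rw and 0=w.
(F2): fails — 0R1 but no w with 1Rw and 0=w.
(F3): fails — 0R2 but no w with 2Rw and 0=w.
(F4): fails — sRu but no w with uRw and s=w.

none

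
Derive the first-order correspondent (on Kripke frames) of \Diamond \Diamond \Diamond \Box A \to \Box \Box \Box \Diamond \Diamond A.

This is a Sahlqvist (Geach-type) schema ◇^3□^1A → □^3◇^2A.
Minimal-valuation argument: fix x; take any y with xR^3y and any z with xR^3z. Set V(A) to the set of worlds R-reachable from y in exactly 1 step. Then □^1A holds at y, so the antecedent holds at x; validity forces ◇^2A at z, giving a w with zR^2w and yR^1w.
First-order correspondent: \forall x \forall y \forall z ((x R^3 y \wedge x R^3 z) \to \exists w (yRw \wedge z R^2 w)).

\forall x \forall y \forall z ((x R^3 y \wedge x R^3 z) \to \exists w (yRw \wedge z R^2 w))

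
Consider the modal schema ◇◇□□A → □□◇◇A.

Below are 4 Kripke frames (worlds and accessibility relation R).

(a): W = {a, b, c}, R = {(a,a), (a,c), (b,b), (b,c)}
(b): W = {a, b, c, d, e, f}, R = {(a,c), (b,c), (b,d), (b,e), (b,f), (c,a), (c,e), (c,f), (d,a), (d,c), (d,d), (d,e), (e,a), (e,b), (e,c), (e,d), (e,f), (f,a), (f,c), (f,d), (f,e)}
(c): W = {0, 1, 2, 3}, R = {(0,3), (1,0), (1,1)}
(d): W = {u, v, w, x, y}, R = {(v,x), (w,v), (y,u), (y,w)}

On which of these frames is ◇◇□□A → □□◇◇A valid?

This is the axiom for a generalized confluence (Geach) condition; its first-order frame correspondent is ∀x ∀y ∀z ((xR²y ∧ xR²z) → ∃w (yR²w ∧ zR²w)).
(a): fails — aR²a, aR²c but no w with aR²w and cR²w.
(b): holds.
(c): fails — 1R²0, 1R²0 but no w with 0R²w and 0R²w.
(d): fails — wR²x, wR²x but no t with xR²t and xR²t.

(b)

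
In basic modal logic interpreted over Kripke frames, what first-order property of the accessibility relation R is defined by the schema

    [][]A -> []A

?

Suppose □□A→□A is valid. Take Rxy and set V(A)={w : xR²w}. Then □□A at x, so □A at x, so A at y, i.e. ∃z(Rxz∧Rzy).
Conversely, on a frame with density the schema holds at every world under every valuation.
So the correspondent is density.

density: forall x forall y (Rxy -> exists z (Rxz & Rzy))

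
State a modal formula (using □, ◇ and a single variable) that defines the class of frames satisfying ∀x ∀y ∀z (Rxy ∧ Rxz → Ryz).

A defining formula is ◇p → □◇p (the 5 axiom).

◇p → □◇p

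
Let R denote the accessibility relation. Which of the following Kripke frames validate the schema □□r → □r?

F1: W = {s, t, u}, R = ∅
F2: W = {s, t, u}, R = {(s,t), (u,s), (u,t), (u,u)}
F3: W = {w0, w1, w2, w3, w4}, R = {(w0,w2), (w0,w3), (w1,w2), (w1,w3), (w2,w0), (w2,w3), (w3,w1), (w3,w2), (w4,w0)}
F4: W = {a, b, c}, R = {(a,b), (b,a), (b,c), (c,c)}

Frame correspondent (Sahlqvist): ∀x ∀y (Rxy → ∃z (Rxz ∧ Rzy)) — i.e. density.
F1: satisfies the condition.
F2: fails — Rst but no z with Rsz and Rzt.
F3: fails — Rw3w1 but no z with Rw3z and Rzw1.
F4: fails — Rab but no z with Raz and Rzb.

F1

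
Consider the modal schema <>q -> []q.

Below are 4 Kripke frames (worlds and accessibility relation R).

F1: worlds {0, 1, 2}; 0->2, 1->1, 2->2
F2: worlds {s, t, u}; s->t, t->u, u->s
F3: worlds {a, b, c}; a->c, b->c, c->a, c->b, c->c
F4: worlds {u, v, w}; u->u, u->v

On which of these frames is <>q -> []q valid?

F1, F2

This is the axiom for partial functionality; its first-order frame correspondent is forall x forall y forall z (Rxy & Rxz -> y = z).
F1: satisfies the condition.
F2: satisfies the condition.
F3: fails — c sees both a and b.
F4: fails — u sees both u and v.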